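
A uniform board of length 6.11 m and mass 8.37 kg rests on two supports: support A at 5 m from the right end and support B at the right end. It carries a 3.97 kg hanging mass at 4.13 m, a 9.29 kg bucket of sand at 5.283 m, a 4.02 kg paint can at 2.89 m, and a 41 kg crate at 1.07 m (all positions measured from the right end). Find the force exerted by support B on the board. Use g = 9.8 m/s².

Take moments about support A.
Beam weight: 8.37 × 9.8 = 82.03 N down at 3.055 m → arm 1.945 m, τ = 82.03 × 1.945 = 159.5 N·m clockwise.
Hanging mass: 3.97 × 9.8 = 38.91 N down at 4.13 m → arm 0.87 m, τ = 38.91 × 0.87 = 33.85 N·m clockwise.
Bucket of sand: 9.29 × 9.8 = 91.04 N down at 5.283 m → arm 0.283 m, τ = 91.04 × 0.283 = 25.76 N·m counterclockwise.
Paint can: 4.02 × 9.8 = 39.4 N down at 2.89 m → arm 2.11 m, τ = 39.4 × 2.11 = 83.13 N·m clockwise.
Crate: 41 × 9.8 = 401.8 N down at 1.07 m → arm 3.93 m, τ = 401.8 × 3.93 = 1579 N·m clockwise.
Net load moment about support A = 1830 N·m clockwise.
Reaction R at support B is upward at 0 m, arm 5 m → moment R × 5 counterclockwise.
Balancing moments: R × 5 = 1830, giving R = 366 N.

R_B ≈ 366 N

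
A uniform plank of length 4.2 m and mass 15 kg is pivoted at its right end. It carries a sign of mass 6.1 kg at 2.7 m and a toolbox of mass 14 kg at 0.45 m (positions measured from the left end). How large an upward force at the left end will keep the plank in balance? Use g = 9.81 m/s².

Taking torques about the right end:
Beam weight: 15 × 9.81 = 147.2 N down at 2.1 m → arm 2.1 m, τ = 147.2 × 2.1 = 309.1 N·m counterclockwise.
Sign: 6.1 × 9.81 = 59.84 N down at 2.7 m → arm 1.5 m, τ = 59.84 × 1.5 = 89.76 N·m counterclockwise.
Toolbox: 14 × 9.81 = 137.3 N down at 0.45 m → arm 3.75 m, τ = 137.3 × 3.75 = 514.9 N·m counterclockwise.
Net moment of the loads = 913.8 N·m counterclockwise.
The upward force F acts at the left end, arm 4.2 m, giving F × 4.2 clockwise.
Setting net torque to zero: F × 4.2 = 913.8 → F = 913.8 / 4.2 = 218 N.

F ≈ 218 N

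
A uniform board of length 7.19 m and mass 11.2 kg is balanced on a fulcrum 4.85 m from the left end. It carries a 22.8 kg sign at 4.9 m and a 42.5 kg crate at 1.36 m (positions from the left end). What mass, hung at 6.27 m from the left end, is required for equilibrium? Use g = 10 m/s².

m ≈ 114 kg

Choose the fulcrum (at 4.85 m from the left end) as the axis so the support reaction has zero arm there.
Beam weight: 11.2 × 10 = 112 N down at 3.595 m → arm 1.255 m, τ = 112 × 1.255 = 140.6 N·m counterclockwise.
Sign: 22.8 × 10 = 228 N down at 4.9 m → arm 0.05 m, τ = 228 × 0.05 = 11.4 N·m clockwise.
Crate: 42.5 × 10 = 425 N down at 1.36 m → arm 3.49 m, τ = 425 × 3.49 = 1483 N·m counterclockwise.
Net moment of known loads = 1612 N·m counterclockwise.
An unknown mass m at 6.27 m has arm 1.42 m; its moment is m·g·1.42 clockwise.
Στ = 0 ⇒ m × 10 × 1.42 = 1612 ⇒ m = 1612 / (10 × 1.42) = 114 kg.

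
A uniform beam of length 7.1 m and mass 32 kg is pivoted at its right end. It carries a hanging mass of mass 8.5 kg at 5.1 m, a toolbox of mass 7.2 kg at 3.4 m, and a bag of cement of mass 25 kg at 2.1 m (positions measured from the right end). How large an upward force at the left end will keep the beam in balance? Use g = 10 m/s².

Taking torques about the right end:
Beam weight: 32 × 10 = 320 N down at 3.55 m → arm 3.55 m, τ = 320 × 3.55 = 1136 N·m counterclockwise.
Hanging mass: 8.5 × 10 = 85 N down at 5.1 m → arm 5.1 m, τ = 85 × 5.1 = 433.5 N·m counterclockwise.
Toolbox: 7.2 × 10 = 72 N down at 3.4 m → arm 3.4 m, τ = 72 × 3.4 = 244.8 N·m counterclockwise.
Bag of cement: 25 × 10 = 250 N down at 2.1 m → arm 2.1 m, τ = 250 × 2.1 = 525 N·m counterclockwise.
Net moment of the loads = 2339 N·m counterclockwise.
The upward force F acts at the left end, arm 7.1 m, giving F × 7.1 clockwise.
Setting net torque to zero: F × 7.1 = 2339 → F = 2339 / 7.1 = 329 N.

F ≈ 329 N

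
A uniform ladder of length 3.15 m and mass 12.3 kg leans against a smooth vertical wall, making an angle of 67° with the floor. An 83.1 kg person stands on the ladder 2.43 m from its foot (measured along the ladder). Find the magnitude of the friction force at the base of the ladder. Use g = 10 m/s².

About the foot of the ladder:
Ladder weight 12.3×10 = 123 N acts at 1.575 m along the ladder; its horizontal arm is 1.575·cos67° = 0.6154 m → τ = 75.69 N·m clockwise.
Person: 83.1×10 = 831 N at 2.43 m → arm 0.9495 m → τ = 789 N·m clockwise.
Wall normal N acts horizontally at the top; its moment arm is the height L sinθ = 3.15·sin67° = 2.9 m, counterclockwise.
For rotational equilibrium, N × 2.9 = 864.7, so N = 298 N.
ΣFx = 0: friction at the foot balances the wall's push, so f = N_wall = 298 N.

f ≈ 298 N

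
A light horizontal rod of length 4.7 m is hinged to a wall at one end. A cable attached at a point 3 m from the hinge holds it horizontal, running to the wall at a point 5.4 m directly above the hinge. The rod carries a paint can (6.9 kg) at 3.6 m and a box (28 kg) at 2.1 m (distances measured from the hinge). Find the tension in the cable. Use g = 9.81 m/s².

About the hinge:
Paint can: 6.9 × 9.81 = 67.69 N down at 3.6 m → arm 3.6 m, τ = 67.69 × 3.6 = 243.7 N·m clockwise.
Box: 28 × 9.81 = 274.7 N down at 2.1 m → arm 2.1 m, τ = 274.7 × 2.1 = 576.9 N·m clockwise.
Total clockwise load moment = 820.6 N·m.
The cable tension T acts at 3 m; only its component perpendicular to the rod, T sinθ, produces torque. sinθ = h/√(h²+d²) = 5.4/√(5.4²+3²) = 0.8742.
Στ = 0 ⇒ T × 3 × 0.8742 = 820.6 ⇒ T = 820.6 / 2.623 = 313 N.

T ≈ 313 N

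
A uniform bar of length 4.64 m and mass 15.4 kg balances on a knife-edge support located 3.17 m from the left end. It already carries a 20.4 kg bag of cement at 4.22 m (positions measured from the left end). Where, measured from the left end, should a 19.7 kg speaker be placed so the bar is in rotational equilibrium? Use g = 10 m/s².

x ≈ 2.75 m from the left end

Taking torques about the knife-edge support (at 3.17 m from the left end):
Beam weight: 15.4 × 10 = 154 N down at 2.32 m → arm 0.85 m, τ = 154 × 0.85 = 130.9 N·m counterclockwise.
Bag of cement: 20.4 × 10 = 204 N down at 4.22 m → arm 1.05 m, τ = 204 × 1.05 = 214.2 N·m clockwise.
Net moment of existing loads = 83.3 N·m clockwise.
The speaker weighs 19.7 × 10 = 197 N and must supply an equal counterclockwise moment, so its lever arm about the knife-edge support is 83.3 / 197 = 0.423 m.
That puts it at 3.17 − 0.423 = 2.75 m from the left end.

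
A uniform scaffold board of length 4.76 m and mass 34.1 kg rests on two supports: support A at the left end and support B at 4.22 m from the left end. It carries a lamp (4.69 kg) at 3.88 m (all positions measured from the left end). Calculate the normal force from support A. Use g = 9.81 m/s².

R_A ≈ 150 N

Taking torques about support B:
Beam weight: 34.1 × 9.81 = 334.5 N down at 2.38 m → arm 1.84 m, τ = 334.5 × 1.84 = 615.5 N·m counterclockwise.
Lamp: 4.69 × 9.81 = 46.01 N down at 3.88 m → arm 0.34 m, τ = 46.01 × 0.34 = 15.64 N·m counterclockwise.
Net load moment about support B = 631.1 N·m counterclockwise.
Reaction R at support A is upward at 0 m, arm 4.22 m → moment R × 4.22 clockwise.
Στ = 0 ⇒ R × 4.22 = 631.1 ⇒ R = 150 N.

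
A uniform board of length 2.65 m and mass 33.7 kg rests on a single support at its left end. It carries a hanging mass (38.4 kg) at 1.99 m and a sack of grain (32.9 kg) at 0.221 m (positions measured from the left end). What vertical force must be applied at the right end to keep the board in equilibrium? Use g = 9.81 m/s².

F ≈ 475 N

Sum moments about the left end (the unknown pivot reaction has zero arm there).
Beam weight: 33.7 × 9.81 = 330.6 N down at 1.325 m → arm 1.325 m, τ = 330.6 × 1.325 = 438 N·m clockwise.
Hanging mass: 38.4 × 9.81 = 376.7 N down at 1.99 m → arm 1.99 m, τ = 376.7 × 1.99 = 749.6 N·m clockwise.
Sack of grain: 32.9 × 9.81 = 322.7 N down at 0.221 m → arm 0.221 m, τ = 322.7 × 0.221 = 71.32 N·m clockwise.
Net moment of the loads = 1259 N·m clockwise.
The upward force F acts at the right end, arm 2.65 m, giving F × 2.65 counterclockwise.
For rotational equilibrium, F × 2.65 = 1259, so F = 1259 / 2.65 = 475 N.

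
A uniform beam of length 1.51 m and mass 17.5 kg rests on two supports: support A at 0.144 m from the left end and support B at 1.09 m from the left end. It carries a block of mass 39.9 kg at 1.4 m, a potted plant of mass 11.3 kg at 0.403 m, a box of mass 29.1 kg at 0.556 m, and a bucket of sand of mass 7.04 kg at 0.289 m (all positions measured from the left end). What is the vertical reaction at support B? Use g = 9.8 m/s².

R_B ≈ 795 N

Sum moments about support A (its reaction then has zero moment arm).
Beam weight: 17.5 × 9.8 = 171.5 N down at 0.755 m → arm 0.611 m, τ = 171.5 × 0.611 = 104.8 N·m clockwise.
Block: 39.9 × 9.8 = 391 N down at 1.4 m → arm 1.256 m, τ = 391 × 1.256 = 491.1 N·m clockwise.
Potted plant: 11.3 × 9.8 = 110.7 N down at 0.403 m → arm 0.259 m, τ = 110.7 × 0.259 = 28.67 N·m clockwise.
Box: 29.1 × 9.8 = 285.2 N down at 0.556 m → arm 0.412 m, τ = 285.2 × 0.412 = 117.5 N·m clockwise.
Bucket of sand: 7.04 × 9.8 = 68.99 N down at 0.289 m → arm 0.145 m, τ = 68.99 × 0.145 = 10 N·m clockwise.
Net load moment about support A = 752.1 N·m clockwise.
Reaction R at support B is upward at 1.09 m, arm 0.946 m → moment R × 0.946 counterclockwise.
Setting net torque to zero: R × 0.946 = 752.1 → R = 795 N.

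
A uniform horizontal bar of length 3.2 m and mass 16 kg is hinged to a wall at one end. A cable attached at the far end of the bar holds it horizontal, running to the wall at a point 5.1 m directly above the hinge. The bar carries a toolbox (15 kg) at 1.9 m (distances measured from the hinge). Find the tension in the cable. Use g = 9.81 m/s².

Sum moments about the hinge (the unknown hinge reaction has zero arm there).
Beam weight: 16 × 9.81 = 157 N down at 1.6 m → arm 1.6 m, τ = 157 × 1.6 = 251.2 N·m clockwise.
Toolbox: 15 × 9.81 = 147.2 N down at 1.9 m → arm 1.9 m, τ = 147.2 × 1.9 = 279.7 N·m clockwise.
Total clockwise load moment = 530.9 N·m.
The cable tension T acts at 3.2 m; only its component perpendicular to the bar, T sinθ, produces torque. sinθ = h/√(h²+d²) = 5.1/√(5.1²+3.2²) = 0.8471.
Setting net torque to zero: T × 3.2 × 0.8471 = 530.9 → T = 530.9 / 2.711 = 196 N.

T ≈ 196 N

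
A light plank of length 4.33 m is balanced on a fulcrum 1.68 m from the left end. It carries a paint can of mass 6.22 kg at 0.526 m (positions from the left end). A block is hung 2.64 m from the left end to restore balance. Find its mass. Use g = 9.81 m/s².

Taking torques about the fulcrum (at 1.68 m from the left end):
Paint can: 6.22 × 9.81 = 61.02 N down at 0.526 m → arm 1.154 m, τ = 61.02 × 1.154 = 70.42 N·m counterclockwise.
Net moment of known loads = 70.42 N·m counterclockwise.
An unknown mass m at 2.64 m has arm 0.96 m; its moment is m·g·0.96 clockwise.
Setting net torque to zero: m × 9.81 × 0.96 = 70.42 → m = 70.42 / (9.81 × 0.96) = 7.48 kg.

m ≈ 7.48 kg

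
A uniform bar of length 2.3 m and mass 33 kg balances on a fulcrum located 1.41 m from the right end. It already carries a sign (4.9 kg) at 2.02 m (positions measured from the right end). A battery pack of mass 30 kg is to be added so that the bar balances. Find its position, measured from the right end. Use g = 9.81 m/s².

Sum moments about the fulcrum (at 1.41 m from the right end) (the support reaction has zero arm there).
Beam weight: 33 × 9.81 = 323.7 N down at 1.15 m → arm 0.26 m, τ = 323.7 × 0.26 = 84.16 N·m clockwise.
Sign: 4.9 × 9.81 = 48.07 N down at 2.02 m → arm 0.61 m, τ = 48.07 × 0.61 = 29.32 N·m counterclockwise.
Net moment of existing loads = 54.84 N·m clockwise.
The battery pack weighs 30 × 9.81 = 294.3 N and must supply an equal counterclockwise moment, so its lever arm about the fulcrum is 54.84 / 294.3 = 0.186 m.
That puts it at 1.41 + 0.186 = 1.6 m from the right end.

x ≈ 1.6 m from the right end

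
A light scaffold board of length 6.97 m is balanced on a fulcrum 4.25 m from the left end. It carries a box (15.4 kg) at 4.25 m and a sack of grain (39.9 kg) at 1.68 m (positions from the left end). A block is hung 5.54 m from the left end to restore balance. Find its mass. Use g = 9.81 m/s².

Choose the fulcrum (at 4.25 m from the left end) as the axis so the support reaction has zero arm there.
Box: acts at the fulcrum, moment arm 0 → no torque.
Sack of grain: 39.9 × 9.81 = 391.4 N down at 1.68 m → arm 2.57 m, τ = 391.4 × 2.57 = 1006 N·m counterclockwise.
Net moment of known loads = 1006 N·m counterclockwise.
An unknown mass m at 5.54 m has arm 1.29 m; its moment is m·g·1.29 clockwise.
Balancing moments: m × 9.81 × 1.29 = 1006, giving m = 1006 / (9.81 × 1.29) = 79.5 kg.

m ≈ 79.5 kg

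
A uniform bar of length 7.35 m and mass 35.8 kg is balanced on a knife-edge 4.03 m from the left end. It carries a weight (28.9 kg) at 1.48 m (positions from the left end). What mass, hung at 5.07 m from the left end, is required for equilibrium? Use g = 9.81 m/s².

Take moments about the knife-edge (at 4.03 m from the left end).
Beam weight: 35.8 × 9.81 = 351.2 N down at 3.675 m → arm 0.355 m, τ = 351.2 × 0.355 = 124.7 N·m counterclockwise.
Weight: 28.9 × 9.81 = 283.5 N down at 1.48 m → arm 2.55 m, τ = 283.5 × 2.55 = 722.9 N·m counterclockwise.
Net moment of known loads = 847.6 N·m counterclockwise.
An unknown mass m at 5.07 m has arm 1.04 m; its moment is m·g·1.04 clockwise.
Setting net torque to zero: m × 9.81 × 1.04 = 847.6 → m = 847.6 / (9.81 × 1.04) = 83.1 kg.

m ≈ 83.1 kg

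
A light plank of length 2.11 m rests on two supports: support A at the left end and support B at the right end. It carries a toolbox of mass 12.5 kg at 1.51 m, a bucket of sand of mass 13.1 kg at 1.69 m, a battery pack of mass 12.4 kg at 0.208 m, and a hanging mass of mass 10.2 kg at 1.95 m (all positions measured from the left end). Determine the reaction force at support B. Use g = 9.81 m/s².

R_B ≈ 295 N

About support A:
Toolbox: 12.5 × 9.81 = 122.6 N down at 1.51 m → arm 1.51 m, τ = 122.6 × 1.51 = 185.1 N·m clockwise.
Bucket of sand: 13.1 × 9.81 = 128.5 N down at 1.69 m → arm 1.69 m, τ = 128.5 × 1.69 = 217.2 N·m clockwise.
Battery pack: 12.4 × 9.81 = 121.6 N down at 0.208 m → arm 0.208 m, τ = 121.6 × 0.208 = 25.29 N·m clockwise.
Hanging mass: 10.2 × 9.81 = 100.1 N down at 1.95 m → arm 1.95 m, τ = 100.1 × 1.95 = 195.2 N·m clockwise.
Net load moment about support A = 622.8 N·m clockwise.
Reaction R at support B is upward at 2.11 m, arm 2.11 m → moment R × 2.11 counterclockwise.
Setting net torque to zero: R × 2.11 = 622.8 → R = 295 N.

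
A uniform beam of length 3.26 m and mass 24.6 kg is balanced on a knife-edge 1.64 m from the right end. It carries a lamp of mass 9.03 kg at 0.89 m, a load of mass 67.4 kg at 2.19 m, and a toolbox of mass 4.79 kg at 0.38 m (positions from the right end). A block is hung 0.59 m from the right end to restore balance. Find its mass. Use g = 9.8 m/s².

m ≈ 22.9 kg

Choose the knife-edge (at 1.64 m from the right end) as the axis so the support reaction has zero arm there.
Beam weight: 24.6 × 9.8 = 241.1 N down at 1.63 m → arm 0.01 m, τ = 241.1 × 0.01 = 2.411 N·m clockwise.
Lamp: 9.03 × 9.8 = 88.49 N down at 0.89 m → arm 0.75 m, τ = 88.49 × 0.75 = 66.37 N·m clockwise.
Load: 67.4 × 9.8 = 660.5 N down at 2.19 m → arm 0.55 m, τ = 660.5 × 0.55 = 363.3 N·m counterclockwise.
Toolbox: 4.79 × 9.8 = 46.94 N down at 0.38 m → arm 1.26 m, τ = 46.94 × 1.26 = 59.14 N·m clockwise.
Net moment of known loads = 235.4 N·m counterclockwise.
An unknown mass m at 0.59 m has arm 1.05 m; its moment is m·g·1.05 clockwise.
Balancing moments: m × 9.8 × 1.05 = 235.4, giving m = 235.4 / (9.8 × 1.05) = 22.9 kg.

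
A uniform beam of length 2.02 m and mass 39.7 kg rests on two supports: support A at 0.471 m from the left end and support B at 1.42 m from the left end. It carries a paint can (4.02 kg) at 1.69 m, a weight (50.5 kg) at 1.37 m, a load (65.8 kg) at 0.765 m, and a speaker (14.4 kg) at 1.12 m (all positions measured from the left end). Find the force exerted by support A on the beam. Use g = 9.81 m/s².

R_A ≈ 673 N

Sum moments about support B (its reaction then has zero moment arm).
Beam weight: 39.7 × 9.81 = 389.5 N down at 1.01 m → arm 0.41 m, τ = 389.5 × 0.41 = 159.7 N·m counterclockwise.
Paint can: 4.02 × 9.81 = 39.44 N down at 1.69 m → arm 0.27 m, τ = 39.44 × 0.27 = 10.65 N·m clockwise.
Weight: 50.5 × 9.81 = 495.4 N down at 1.37 m → arm 0.05 m, τ = 495.4 × 0.05 = 24.77 N·m counterclockwise.
Load: 65.8 × 9.81 = 645.5 N down at 0.765 m → arm 0.655 m, τ = 645.5 × 0.655 = 422.8 N·m counterclockwise.
Speaker: 14.4 × 9.81 = 141.3 N down at 1.12 m → arm 0.3 m, τ = 141.3 × 0.3 = 42.39 N·m counterclockwise.
Net load moment about support B = 639 N·m counterclockwise.
Reaction R at support A is upward at 0.471 m, arm 0.949 m → moment R × 0.949 clockwise.
For rotational equilibrium, R × 0.949 = 639, so R = 673 N.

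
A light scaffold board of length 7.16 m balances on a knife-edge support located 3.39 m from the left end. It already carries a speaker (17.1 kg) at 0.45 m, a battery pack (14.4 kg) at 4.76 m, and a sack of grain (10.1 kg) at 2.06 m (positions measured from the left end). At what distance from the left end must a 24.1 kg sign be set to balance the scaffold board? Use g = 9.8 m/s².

Choose the knife-edge support (at 3.39 m from the left end) as the axis so the support reaction has zero arm there.
Speaker: 17.1 × 9.8 = 167.6 N down at 0.45 m → arm 2.94 m, τ = 167.6 × 2.94 = 492.7 N·m counterclockwise.
Battery pack: 14.4 × 9.8 = 141.1 N down at 4.76 m → arm 1.37 m, τ = 141.1 × 1.37 = 193.3 N·m clockwise.
Sack of grain: 10.1 × 9.8 = 98.98 N down at 2.06 m → arm 1.33 m, τ = 98.98 × 1.33 = 131.6 N·m counterclockwise.
Net moment of existing loads = 431 N·m counterclockwise.
The sign weighs 24.1 × 9.8 = 236.2 N and must supply an equal clockwise moment, so its lever arm about the knife-edge support is 431 / 236.2 = 1.82 m.
That puts it at 3.39 + 1.82 = 5.21 m from the left end.

x ≈ 5.21 m from the left end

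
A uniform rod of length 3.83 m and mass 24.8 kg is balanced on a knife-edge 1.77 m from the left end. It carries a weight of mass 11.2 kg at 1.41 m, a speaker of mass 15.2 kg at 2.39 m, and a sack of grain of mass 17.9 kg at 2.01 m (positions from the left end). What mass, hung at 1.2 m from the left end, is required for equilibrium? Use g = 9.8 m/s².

Take moments about the knife-edge (at 1.77 m from the left end).
Beam weight: 24.8 × 9.8 = 243 N down at 1.915 m → arm 0.145 m, τ = 243 × 0.145 = 35.23 N·m clockwise.
Weight: 11.2 × 9.8 = 109.8 N down at 1.41 m → arm 0.36 m, τ = 109.8 × 0.36 = 39.53 N·m counterclockwise.
Speaker: 15.2 × 9.8 = 149 N down at 2.39 m → arm 0.62 m, τ = 149 × 0.62 = 92.38 N·m clockwise.
Sack of grain: 17.9 × 9.8 = 175.4 N down at 2.01 m → arm 0.24 m, τ = 175.4 × 0.24 = 42.1 N·m clockwise.
Net moment of known loads = 130.2 N·m clockwise.
An unknown mass m at 1.2 m has arm 0.57 m; its moment is m·g·0.57 counterclockwise.
For rotational equilibrium, m × 9.8 × 0.57 = 130.2, so m = 130.2 / (9.8 × 0.57) = 23.3 kg.

m ≈ 23.3 kg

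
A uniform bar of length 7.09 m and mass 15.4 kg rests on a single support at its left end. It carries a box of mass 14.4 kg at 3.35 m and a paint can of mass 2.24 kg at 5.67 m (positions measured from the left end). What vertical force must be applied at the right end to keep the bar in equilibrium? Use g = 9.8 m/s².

Take moments about the left end.
Beam weight: 15.4 × 9.8 = 150.9 N down at 3.545 m → arm 3.545 m, τ = 150.9 × 3.545 = 534.9 N·m clockwise.
Box: 14.4 × 9.8 = 141.1 N down at 3.35 m → arm 3.35 m, τ = 141.1 × 3.35 = 472.7 N·m clockwise.
Paint can: 2.24 × 9.8 = 21.95 N down at 5.67 m → arm 5.67 m, τ = 21.95 × 5.67 = 124.5 N·m clockwise.
Net moment of the loads = 1132 N·m clockwise.
The upward force F acts at the right end, arm 7.09 m, giving F × 7.09 counterclockwise.
Setting net torque to zero: F × 7.09 = 1132 → F = 1132 / 7.09 = 160 N.

F ≈ 160 N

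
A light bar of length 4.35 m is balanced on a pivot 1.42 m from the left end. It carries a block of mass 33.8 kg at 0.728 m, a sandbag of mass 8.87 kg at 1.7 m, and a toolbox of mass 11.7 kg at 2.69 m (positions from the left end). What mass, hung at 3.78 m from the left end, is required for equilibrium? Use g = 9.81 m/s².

m ≈ 2.56 kg

Take moments about the pivot (at 1.42 m from the left end).
Block: 33.8 × 9.81 = 331.6 N down at 0.728 m → arm 0.692 m, τ = 331.6 × 0.692 = 229.5 N·m counterclockwise.
Sandbag: 8.87 × 9.81 = 87.01 N down at 1.7 m → arm 0.28 m, τ = 87.01 × 0.28 = 24.36 N·m clockwise.
Toolbox: 11.7 × 9.81 = 114.8 N down at 2.69 m → arm 1.27 m, τ = 114.8 × 1.27 = 145.8 N·m clockwise.
Net moment of known loads = 59.34 N·m counterclockwise.
An unknown mass m at 3.78 m has arm 2.36 m; its moment is m·g·2.36 clockwise.
Στ = 0 ⇒ m × 9.81 × 2.36 = 59.34 ⇒ m = 59.34 / (9.81 × 2.36) = 2.56 kg.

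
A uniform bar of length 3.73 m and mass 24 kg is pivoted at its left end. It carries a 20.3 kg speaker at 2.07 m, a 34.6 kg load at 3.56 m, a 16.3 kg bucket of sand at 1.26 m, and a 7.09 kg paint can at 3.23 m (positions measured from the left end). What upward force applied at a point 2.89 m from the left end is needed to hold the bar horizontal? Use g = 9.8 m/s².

F ≈ 859 N

Choose the left end as the axis so the unknown pivot reaction has zero arm there.
Beam weight: 24 × 9.8 = 235.2 N down at 1.865 m → arm 1.865 m, τ = 235.2 × 1.865 = 438.6 N·m clockwise.
Speaker: 20.3 × 9.8 = 198.9 N down at 2.07 m → arm 2.07 m, τ = 198.9 × 2.07 = 411.7 N·m clockwise.
Load: 34.6 × 9.8 = 339.1 N down at 3.56 m → arm 3.56 m, τ = 339.1 × 3.56 = 1207 N·m clockwise.
Bucket of sand: 16.3 × 9.8 = 159.7 N down at 1.26 m → arm 1.26 m, τ = 159.7 × 1.26 = 201.2 N·m clockwise.
Paint can: 7.09 × 9.8 = 69.48 N down at 3.23 m → arm 3.23 m, τ = 69.48 × 3.23 = 224.4 N·m clockwise.
Net moment of the loads = 2483 N·m clockwise.
The upward force F acts at a point 2.89 m from the left end, arm 2.89 m, giving F × 2.89 counterclockwise.
Στ = 0 ⇒ F × 2.89 = 2483 ⇒ F = 2483 / 2.89 = 859 N.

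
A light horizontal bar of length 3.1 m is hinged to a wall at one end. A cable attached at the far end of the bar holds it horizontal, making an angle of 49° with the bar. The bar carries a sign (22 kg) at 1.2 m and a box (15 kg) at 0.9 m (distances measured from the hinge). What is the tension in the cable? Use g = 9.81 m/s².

T ≈ 167 N

About the hinge:
Sign: 22 × 9.81 = 215.8 N down at 1.2 m → arm 1.2 m, τ = 215.8 × 1.2 = 259 N·m clockwise.
Box: 15 × 9.81 = 147.2 N down at 0.9 m → arm 0.9 m, τ = 147.2 × 0.9 = 132.5 N·m clockwise.
Total clockwise load moment = 391.5 N·m.
The cable tension T acts at 3.1 m; only its component perpendicular to the bar, T sinθ, produces torque. sin 49° = 0.7547.
For rotational equilibrium, T × 3.1 × 0.7547 = 391.5, so T = 391.5 / 2.34 = 167 N.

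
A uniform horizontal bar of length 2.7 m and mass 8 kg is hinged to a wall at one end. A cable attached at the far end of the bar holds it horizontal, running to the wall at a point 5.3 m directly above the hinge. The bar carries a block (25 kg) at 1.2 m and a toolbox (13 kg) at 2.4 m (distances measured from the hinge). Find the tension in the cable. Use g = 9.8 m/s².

Taking torques about the hinge:
Beam weight: 8 × 9.8 = 78.4 N down at 1.35 m → arm 1.35 m, τ = 78.4 × 1.35 = 105.8 N·m clockwise.
Block: 25 × 9.8 = 245 N down at 1.2 m → arm 1.2 m, τ = 245 × 1.2 = 294 N·m clockwise.
Toolbox: 13 × 9.8 = 127.4 N down at 2.4 m → arm 2.4 m, τ = 127.4 × 2.4 = 305.8 N·m clockwise.
Total clockwise load moment = 705.6 N·m.
The cable tension T acts at 2.7 m; only its component perpendicular to the bar, T sinθ, produces torque. sinθ = h/√(h²+d²) = 5.3/√(5.3²+2.7²) = 0.891.
Balancing moments: T × 2.7 × 0.891 = 705.6, giving T = 705.6 / 2.406 = 293 N.

T ≈ 293 N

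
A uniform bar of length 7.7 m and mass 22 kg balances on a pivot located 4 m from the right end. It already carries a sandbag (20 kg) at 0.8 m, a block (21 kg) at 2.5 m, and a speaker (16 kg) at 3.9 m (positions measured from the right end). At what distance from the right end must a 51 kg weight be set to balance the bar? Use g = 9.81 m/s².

About the pivot (at 4 m from the right end):
Beam weight: 22 × 9.81 = 215.8 N down at 3.85 m → arm 0.15 m, τ = 215.8 × 0.15 = 32.37 N·m clockwise.
Sandbag: 20 × 9.81 = 196.2 N down at 0.8 m → arm 3.2 m, τ = 196.2 × 3.2 = 627.8 N·m clockwise.
Block: 21 × 9.81 = 206 N down at 2.5 m → arm 1.5 m, τ = 206 × 1.5 = 309 N·m clockwise.
Speaker: 16 × 9.81 = 157 N down at 3.9 m → arm 0.1 m, τ = 157 × 0.1 = 15.7 N·m clockwise.
Net moment of existing loads = 984.9 N·m clockwise.
The weight weighs 51 × 9.81 = 500.3 N and must supply an equal counterclockwise moment, so its lever arm about the pivot is 984.9 / 500.3 = 1.97 m.
That puts it at 4 + 1.97 = 5.97 m from the right end.

x ≈ 5.97 m from the right end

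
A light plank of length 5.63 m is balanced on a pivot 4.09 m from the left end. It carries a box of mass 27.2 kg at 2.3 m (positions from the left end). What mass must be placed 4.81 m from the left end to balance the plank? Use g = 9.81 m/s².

Take moments about the pivot (at 4.09 m from the left end).
Box: 27.2 × 9.81 = 266.8 N down at 2.3 m → arm 1.79 m, τ = 266.8 × 1.79 = 477.6 N·m counterclockwise.
Net moment of known loads = 477.6 N·m counterclockwise.
An unknown mass m at 4.81 m has arm 0.72 m; its moment is m·g·0.72 clockwise.
For rotational equilibrium, m × 9.81 × 0.72 = 477.6, so m = 477.6 / (9.81 × 0.72) = 67.6 kg.

m ≈ 67.6 kg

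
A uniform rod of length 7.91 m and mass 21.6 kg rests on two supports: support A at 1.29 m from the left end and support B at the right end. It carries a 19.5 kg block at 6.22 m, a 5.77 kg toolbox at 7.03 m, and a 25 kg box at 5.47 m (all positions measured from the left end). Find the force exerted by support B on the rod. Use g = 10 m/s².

Choose support A as the axis so its reaction then has zero moment arm.
Beam weight: 21.6 × 10 = 216 N down at 3.955 m → arm 2.665 m, τ = 216 × 2.665 = 575.6 N·m clockwise.
Block: 19.5 × 10 = 195 N down at 6.22 m → arm 4.93 m, τ = 195 × 4.93 = 961.3 N·m clockwise.
Toolbox: 5.77 × 10 = 57.7 N down at 7.03 m → arm 5.74 m, τ = 57.7 × 5.74 = 331.2 N·m clockwise.
Box: 25 × 10 = 250 N down at 5.47 m → arm 4.18 m, τ = 250 × 4.18 = 1045 N·m clockwise.
Net load moment about support A = 2913 N·m clockwise.
Reaction R at support B is upward at 7.91 m, arm 6.62 m → moment R × 6.62 counterclockwise.
Balancing moments: R × 6.62 = 2913, giving R = 440 N.

R_B ≈ 440 N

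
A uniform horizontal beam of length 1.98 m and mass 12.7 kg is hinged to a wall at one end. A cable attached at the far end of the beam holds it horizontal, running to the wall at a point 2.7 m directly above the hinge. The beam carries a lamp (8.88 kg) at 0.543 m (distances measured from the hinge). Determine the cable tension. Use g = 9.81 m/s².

Choose the hinge as the axis so the unknown hinge reaction has zero arm there.
Beam weight: 12.7 × 9.81 = 124.6 N down at 0.99 m → arm 0.99 m, τ = 124.6 × 0.99 = 123.4 N·m clockwise.
Lamp: 8.88 × 9.81 = 87.11 N down at 0.543 m → arm 0.543 m, τ = 87.11 × 0.543 = 47.3 N·m clockwise.
Total clockwise load moment = 170.7 N·m.
The cable tension T acts at 1.98 m; only its component perpendicular to the beam, T sinθ, produces torque. sinθ = h/√(h²+d²) = 2.7/√(2.7²+1.98²) = 0.8064.
Στ = 0 ⇒ T × 1.98 × 0.8064 = 170.7 ⇒ T = 170.7 / 1.597 = 107 N.

T ≈ 107 N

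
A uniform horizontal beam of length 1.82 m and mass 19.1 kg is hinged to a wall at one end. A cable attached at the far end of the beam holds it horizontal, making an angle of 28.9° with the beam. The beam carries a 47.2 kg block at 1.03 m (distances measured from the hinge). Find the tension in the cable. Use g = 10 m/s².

About the hinge:
Beam weight: 19.1 × 10 = 191 N down at 0.91 m → arm 0.91 m, τ = 191 × 0.91 = 173.8 N·m clockwise.
Block: 47.2 × 10 = 472 N down at 1.03 m → arm 1.03 m, τ = 472 × 1.03 = 486.2 N·m clockwise.
Total clockwise load moment = 660 N·m.
The cable tension T acts at 1.82 m; only its component perpendicular to the beam, T sinθ, produces torque. sin 28.9° = 0.4833.
Στ = 0 ⇒ T × 1.82 × 0.4833 = 660 ⇒ T = 660 / 0.8796 = 750 N.

T ≈ 750 N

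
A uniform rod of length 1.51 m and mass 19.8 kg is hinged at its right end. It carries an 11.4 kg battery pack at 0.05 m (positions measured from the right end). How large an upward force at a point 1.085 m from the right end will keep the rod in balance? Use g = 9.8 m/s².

Sum moments about the right end (the unknown pivot reaction has zero arm there).
Beam weight: 19.8 × 9.8 = 194 N down at 0.755 m → arm 0.755 m, τ = 194 × 0.755 = 146.5 N·m counterclockwise.
Battery pack: 11.4 × 9.8 = 111.7 N down at 0.05 m → arm 0.05 m, τ = 111.7 × 0.05 = 5.585 N·m counterclockwise.
Net moment of the loads = 152.1 N·m counterclockwise.
The upward force F acts at a point 1.085 m from the right end, arm 1.085 m, giving F × 1.085 clockwise.
For rotational equilibrium, F × 1.085 = 152.1, so F = 152.1 / 1.085 = 140 N.

F ≈ 140 N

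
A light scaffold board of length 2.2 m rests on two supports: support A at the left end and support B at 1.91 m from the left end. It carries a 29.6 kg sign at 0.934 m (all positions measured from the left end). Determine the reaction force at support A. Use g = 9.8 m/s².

About support B:
Sign: 29.6 × 9.8 = 290.1 N down at 0.934 m → arm 0.976 m, τ = 290.1 × 0.976 = 283.1 N·m counterclockwise.
Net load moment about support B = 283.1 N·m counterclockwise.
Reaction R at support A is upward at 0 m, arm 1.91 m → moment R × 1.91 clockwise.
Setting net torque to zero: R × 1.91 = 283.1 → R = 148 N.

R_A ≈ 148 N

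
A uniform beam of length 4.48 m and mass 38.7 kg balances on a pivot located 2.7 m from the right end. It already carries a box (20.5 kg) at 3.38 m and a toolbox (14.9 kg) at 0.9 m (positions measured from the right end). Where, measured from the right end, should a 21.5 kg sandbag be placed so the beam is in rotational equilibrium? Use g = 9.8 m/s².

x ≈ 4.13 m from the right end

Sum moments about the pivot (at 2.7 m from the right end) (the support reaction has zero arm there).
Beam weight: 38.7 × 9.8 = 379.3 N down at 2.24 m → arm 0.46 m, τ = 379.3 × 0.46 = 174.5 N·m clockwise.
Box: 20.5 × 9.8 = 200.9 N down at 3.38 m → arm 0.68 m, τ = 200.9 × 0.68 = 136.6 N·m counterclockwise.
Toolbox: 14.9 × 9.8 = 146 N down at 0.9 m → arm 1.8 m, τ = 146 × 1.8 = 262.8 N·m clockwise.
Net moment of existing loads = 300.7 N·m clockwise.
The sandbag weighs 21.5 × 9.8 = 210.7 N and must supply an equal counterclockwise moment, so its lever arm about the pivot is 300.7 / 210.7 = 1.43 m.
That puts it at 2.7 + 1.43 = 4.13 m from the right end.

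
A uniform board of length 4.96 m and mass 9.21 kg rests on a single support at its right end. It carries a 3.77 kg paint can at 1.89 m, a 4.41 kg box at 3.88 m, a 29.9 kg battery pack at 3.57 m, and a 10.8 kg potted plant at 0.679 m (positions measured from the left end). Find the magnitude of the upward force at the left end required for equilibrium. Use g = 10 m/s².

About the right end:
Beam weight: 9.21 × 10 = 92.1 N down at 2.48 m → arm 2.48 m, τ = 92.1 × 2.48 = 228.4 N·m counterclockwise.
Paint can: 3.77 × 10 = 37.7 N down at 1.89 m → arm 3.07 m, τ = 37.7 × 3.07 = 115.7 N·m counterclockwise.
Box: 4.41 × 10 = 44.1 N down at 3.88 m → arm 1.08 m, τ = 44.1 × 1.08 = 47.63 N·m counterclockwise.
Battery pack: 29.9 × 10 = 299 N down at 3.57 m → arm 1.39 m, τ = 299 × 1.39 = 415.6 N·m counterclockwise.
Potted plant: 10.8 × 10 = 108 N down at 0.679 m → arm 4.281 m, τ = 108 × 4.281 = 462.3 N·m counterclockwise.
Net moment of the loads = 1270 N·m counterclockwise.
The upward force F acts at the left end, arm 4.96 m, giving F × 4.96 clockwise.
Setting net torque to zero: F × 4.96 = 1270 → F = 1270 / 4.96 = 256 N.

F ≈ 256 N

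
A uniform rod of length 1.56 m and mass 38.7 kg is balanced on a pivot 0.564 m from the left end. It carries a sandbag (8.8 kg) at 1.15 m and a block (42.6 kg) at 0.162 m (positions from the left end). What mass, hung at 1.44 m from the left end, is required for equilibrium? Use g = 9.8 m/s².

m ≈ 4.12 kg

About the pivot (at 0.564 m from the left end):
Beam weight: 38.7 × 9.8 = 379.3 N down at 0.78 m → arm 0.216 m, τ = 379.3 × 0.216 = 81.93 N·m clockwise.
Sandbag: 8.8 × 9.8 = 86.24 N down at 1.15 m → arm 0.586 m, τ = 86.24 × 0.586 = 50.54 N·m clockwise.
Block: 42.6 × 9.8 = 417.5 N down at 0.162 m → arm 0.402 m, τ = 417.5 × 0.402 = 167.8 N·m counterclockwise.
Net moment of known loads = 35.33 N·m counterclockwise.
An unknown mass m at 1.44 m has arm 0.876 m; its moment is m·g·0.876 clockwise.
Setting net torque to zero: m × 9.8 × 0.876 = 35.33 → m = 35.33 / (9.8 × 0.876) = 4.12 kg.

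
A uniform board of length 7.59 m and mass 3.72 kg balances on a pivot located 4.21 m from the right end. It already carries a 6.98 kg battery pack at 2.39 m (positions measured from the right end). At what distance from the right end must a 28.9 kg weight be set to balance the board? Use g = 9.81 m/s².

About the pivot (at 4.21 m from the right end):
Beam weight: 3.72 × 9.81 = 36.49 N down at 3.795 m → arm 0.415 m, τ = 36.49 × 0.415 = 15.14 N·m clockwise.
Battery pack: 6.98 × 9.81 = 68.47 N down at 2.39 m → arm 1.82 m, τ = 68.47 × 1.82 = 124.6 N·m clockwise.
Net moment of existing loads = 139.7 N·m clockwise.
The weight weighs 28.9 × 9.81 = 283.5 N and must supply an equal counterclockwise moment, so its lever arm about the pivot is 139.7 / 283.5 = 0.493 m.
That puts it at 4.21 + 0.493 = 4.7 m from the right end.

x ≈ 4.7 m from the right end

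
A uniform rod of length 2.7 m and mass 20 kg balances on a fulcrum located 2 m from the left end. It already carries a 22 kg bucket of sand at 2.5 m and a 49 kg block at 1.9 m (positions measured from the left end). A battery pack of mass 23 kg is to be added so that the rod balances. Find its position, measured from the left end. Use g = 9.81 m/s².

Take moments about the fulcrum (at 2 m from the left end).
Beam weight: 20 × 9.81 = 196.2 N down at 1.35 m → arm 0.65 m, τ = 196.2 × 0.65 = 127.5 N·m counterclockwise.
Bucket of sand: 22 × 9.81 = 215.8 N down at 2.5 m → arm 0.5 m, τ = 215.8 × 0.5 = 107.9 N·m clockwise.
Block: 49 × 9.81 = 480.7 N down at 1.9 m → arm 0.1 m, τ = 480.7 × 0.1 = 48.07 N·m counterclockwise.
Net moment of existing loads = 67.67 N·m counterclockwise.
The battery pack weighs 23 × 9.81 = 225.6 N and must supply an equal clockwise moment, so its lever arm about the fulcrum is 67.67 / 225.6 = 0.3 m.
That puts it at 2 + 0.3 = 2.3 m from the left end.

x ≈ 2.3 m from the left end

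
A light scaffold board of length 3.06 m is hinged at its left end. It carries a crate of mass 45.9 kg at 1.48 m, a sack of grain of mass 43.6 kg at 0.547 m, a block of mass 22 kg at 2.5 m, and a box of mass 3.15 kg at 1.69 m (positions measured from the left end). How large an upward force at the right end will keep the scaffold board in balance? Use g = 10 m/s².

F ≈ 497 N

About the left end:
Crate: 45.9 × 10 = 459 N down at 1.48 m → arm 1.48 m, τ = 459 × 1.48 = 679.3 N·m clockwise.
Sack of grain: 43.6 × 10 = 436 N down at 0.547 m → arm 0.547 m, τ = 436 × 0.547 = 238.5 N·m clockwise.
Block: 22 × 10 = 220 N down at 2.5 m → arm 2.5 m, τ = 220 × 2.5 = 550 N·m clockwise.
Box: 3.15 × 10 = 31.5 N down at 1.69 m → arm 1.69 m, τ = 31.5 × 1.69 = 53.23 N·m clockwise.
Net moment of the loads = 1521 N·m clockwise.
The upward force F acts at the right end, arm 3.06 m, giving F × 3.06 counterclockwise.
Setting net torque to zero: F × 3.06 = 1521 → F = 1521 / 3.06 = 497 N.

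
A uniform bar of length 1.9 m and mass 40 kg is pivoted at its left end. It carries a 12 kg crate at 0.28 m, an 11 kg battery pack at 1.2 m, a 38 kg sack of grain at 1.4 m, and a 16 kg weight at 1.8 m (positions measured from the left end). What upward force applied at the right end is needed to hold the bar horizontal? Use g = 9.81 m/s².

F ≈ 705 N

About the left end:
Beam weight: 40 × 9.81 = 392.4 N down at 0.95 m → arm 0.95 m, τ = 392.4 × 0.95 = 372.8 N·m clockwise.
Crate: 12 × 9.81 = 117.7 N down at 0.28 m → arm 0.28 m, τ = 117.7 × 0.28 = 32.96 N·m clockwise.
Battery pack: 11 × 9.81 = 107.9 N down at 1.2 m → arm 1.2 m, τ = 107.9 × 1.2 = 129.5 N·m clockwise.
Sack of grain: 38 × 9.81 = 372.8 N down at 1.4 m → arm 1.4 m, τ = 372.8 × 1.4 = 521.9 N·m clockwise.
Weight: 16 × 9.81 = 157 N down at 1.8 m → arm 1.8 m, τ = 157 × 1.8 = 282.6 N·m clockwise.
Net moment of the loads = 1340 N·m clockwise.
The upward force F acts at the right end, arm 1.9 m, giving F × 1.9 counterclockwise.
Balancing moments: F × 1.9 = 1340, giving F = 1340 / 1.9 = 705 N.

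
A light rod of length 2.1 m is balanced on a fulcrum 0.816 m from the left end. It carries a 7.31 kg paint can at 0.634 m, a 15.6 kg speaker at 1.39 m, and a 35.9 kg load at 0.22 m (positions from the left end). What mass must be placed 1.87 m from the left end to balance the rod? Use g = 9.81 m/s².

m ≈ 13.1 kg

About the fulcrum (at 0.816 m from the left end):
Paint can: 7.31 × 9.81 = 71.71 N down at 0.634 m → arm 0.182 m, τ = 71.71 × 0.182 = 13.05 N·m counterclockwise.
Speaker: 15.6 × 9.81 = 153 N down at 1.39 m → arm 0.574 m, τ = 153 × 0.574 = 87.82 N·m clockwise.
Load: 35.9 × 9.81 = 352.2 N down at 0.22 m → arm 0.596 m, τ = 352.2 × 0.596 = 209.9 N·m counterclockwise.
Net moment of known loads = 135.1 N·m counterclockwise.
An unknown mass m at 1.87 m has arm 1.054 m; its moment is m·g·1.054 clockwise.
Balancing moments: m × 9.81 × 1.054 = 135.1, giving m = 135.1 / (9.81 × 1.054) = 13.1 kg.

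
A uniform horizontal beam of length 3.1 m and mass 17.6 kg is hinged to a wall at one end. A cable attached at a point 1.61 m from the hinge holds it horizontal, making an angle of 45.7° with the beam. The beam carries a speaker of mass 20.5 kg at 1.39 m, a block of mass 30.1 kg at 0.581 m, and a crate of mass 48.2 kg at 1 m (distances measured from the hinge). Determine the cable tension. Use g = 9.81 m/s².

T ≈ 1030 N

Take moments about the hinge.
Beam weight: 17.6 × 9.81 = 172.7 N down at 1.55 m → arm 1.55 m, τ = 172.7 × 1.55 = 267.7 N·m clockwise.
Speaker: 20.5 × 9.81 = 201.1 N down at 1.39 m → arm 1.39 m, τ = 201.1 × 1.39 = 279.5 N·m clockwise.
Block: 30.1 × 9.81 = 295.3 N down at 0.581 m → arm 0.581 m, τ = 295.3 × 0.581 = 171.6 N·m clockwise.
Crate: 48.2 × 9.81 = 472.8 N down at 1 m → arm 1 m, τ = 472.8 × 1 = 472.8 N·m clockwise.
Total clockwise load moment = 1192 N·m.
The cable tension T acts at 1.61 m; only its component perpendicular to the beam, T sinθ, produces torque. sin 45.7° = 0.7157.
For rotational equilibrium, T × 1.61 × 0.7157 = 1192, so T = 1192 / 1.152 = 1030 N.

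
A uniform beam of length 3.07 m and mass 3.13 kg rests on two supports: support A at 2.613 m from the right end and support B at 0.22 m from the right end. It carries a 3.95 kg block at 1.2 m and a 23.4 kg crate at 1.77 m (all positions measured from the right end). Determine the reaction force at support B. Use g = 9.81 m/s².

Sum moments about support A (its reaction then has zero moment arm).
Beam weight: 3.13 × 9.81 = 30.71 N down at 1.535 m → arm 1.078 m, τ = 30.71 × 1.078 = 33.11 N·m clockwise.
Block: 3.95 × 9.81 = 38.75 N down at 1.2 m → arm 1.413 m, τ = 38.75 × 1.413 = 54.75 N·m clockwise.
Crate: 23.4 × 9.81 = 229.6 N down at 1.77 m → arm 0.843 m, τ = 229.6 × 0.843 = 193.6 N·m clockwise.
Net load moment about support A = 281.5 N·m clockwise.
Reaction R at support B is upward at 0.22 m, arm 2.393 m → moment R × 2.393 counterclockwise.
Στ = 0 ⇒ R × 2.393 = 281.5 ⇒ R = 118 N.

R_B ≈ 118 N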